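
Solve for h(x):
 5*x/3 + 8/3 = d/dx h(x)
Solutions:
 h(x) = C1 + 5*x^2/6 + 8*x/3


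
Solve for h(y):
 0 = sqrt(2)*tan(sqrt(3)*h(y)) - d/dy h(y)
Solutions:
 h(y) = sqrt(3)*(pi - asin(C1*exp(sqrt(6)*y)))/3
 h(y) = sqrt(3)*asin(C1*exp(sqrt(6)*y))/3


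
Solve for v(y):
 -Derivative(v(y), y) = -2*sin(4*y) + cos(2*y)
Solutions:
 v(y) = C1 - sin(2*y)/2 - cos(4*y)/2


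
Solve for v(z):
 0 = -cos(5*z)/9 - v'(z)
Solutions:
 v(z) = C1 - sin(5*z)/45


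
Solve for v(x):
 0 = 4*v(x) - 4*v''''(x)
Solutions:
 v(x) = C1*exp(-x) + C2*exp(x) + C3*sin(x) + C4*cos(x)


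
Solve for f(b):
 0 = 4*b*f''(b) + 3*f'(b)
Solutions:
 f(b) = C1 + C2*b^(1/4)


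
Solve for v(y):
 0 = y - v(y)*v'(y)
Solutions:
 v(y) = -sqrt(C1 + y^2)
 v(y) = sqrt(C1 + y^2)


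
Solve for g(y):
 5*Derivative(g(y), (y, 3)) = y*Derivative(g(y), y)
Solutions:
 g(y) = C1 + Integral(C2*airyai(5^(2/3)*y/5) + C3*airybi(5^(2/3)*y/5), y)


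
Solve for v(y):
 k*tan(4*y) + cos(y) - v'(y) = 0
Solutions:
 v(y) = C1 - k*log(cos(4*y))/4 + sin(y)


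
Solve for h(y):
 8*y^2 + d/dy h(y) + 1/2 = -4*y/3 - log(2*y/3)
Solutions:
 h(y) = C1 - 8*y^3/3 - 2*y^2/3 - y*log(y) + y*log(3/2) + y/2


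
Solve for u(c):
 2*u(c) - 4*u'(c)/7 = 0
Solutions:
 u(c) = C1*exp(7*c/2)


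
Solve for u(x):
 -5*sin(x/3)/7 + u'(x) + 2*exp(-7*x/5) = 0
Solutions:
 u(x) = C1 - 15*cos(x/3)/7 + 10*exp(-7*x/5)/7


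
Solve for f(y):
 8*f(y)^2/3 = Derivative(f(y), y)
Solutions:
 f(y) = -3/(C1 + 8*y)


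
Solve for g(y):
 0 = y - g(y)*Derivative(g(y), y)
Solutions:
 g(y) = -sqrt(C1 + y^2)
 g(y) = sqrt(C1 + y^2)


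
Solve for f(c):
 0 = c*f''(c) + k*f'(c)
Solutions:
 f(c) = C1 + c^(1 - re(k))*(C2*sin(log(c)*Abs(im(k))) + C3*cos(log(c)*im(k)))


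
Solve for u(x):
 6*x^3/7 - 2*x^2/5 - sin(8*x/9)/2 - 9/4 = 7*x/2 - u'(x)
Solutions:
 u(x) = C1 - 3*x^4/14 + 2*x^3/15 + 7*x^2/4 + 9*x/4 - 9*cos(8*x/9)/16


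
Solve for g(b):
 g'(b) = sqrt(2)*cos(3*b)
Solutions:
 g(b) = C1 + sqrt(2)*sin(3*b)/3


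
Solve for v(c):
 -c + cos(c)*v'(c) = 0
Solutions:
 v(c) = C1 + Integral(c/cos(c), c)


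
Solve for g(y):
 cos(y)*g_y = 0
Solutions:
 g(y) = C1


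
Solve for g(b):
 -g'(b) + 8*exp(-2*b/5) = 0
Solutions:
 g(b) = C1 - 20*exp(-2*b/5)


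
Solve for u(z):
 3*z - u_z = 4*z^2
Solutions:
 u(z) = C1 - 4*z^3/3 + 3*z^2/2


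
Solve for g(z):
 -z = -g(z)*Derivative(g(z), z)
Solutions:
 g(z) = -sqrt(C1 + z^2)
 g(z) = sqrt(C1 + z^2)


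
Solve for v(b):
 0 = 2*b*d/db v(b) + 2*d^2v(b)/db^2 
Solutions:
 v(b) = C1 + C2*erf(sqrt(2)*b/2)


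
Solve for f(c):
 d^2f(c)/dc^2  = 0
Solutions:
 f(c) = C1 + C2*c


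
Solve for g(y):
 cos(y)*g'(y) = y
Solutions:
 g(y) = C1 + Integral(y/cos(y), y)


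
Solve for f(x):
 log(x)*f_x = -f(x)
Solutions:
 f(x) = C1*exp(-li(x))


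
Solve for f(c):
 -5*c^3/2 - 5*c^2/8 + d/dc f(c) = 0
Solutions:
 f(c) = C1 + 5*c^4/8 + 5*c^3/24


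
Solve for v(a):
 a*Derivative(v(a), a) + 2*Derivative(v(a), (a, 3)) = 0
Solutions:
 v(a) = C1 + Integral(C2*airyai(-2^(2/3)*a/2) + C3*airybi(-2^(2/3)*a/2), a)


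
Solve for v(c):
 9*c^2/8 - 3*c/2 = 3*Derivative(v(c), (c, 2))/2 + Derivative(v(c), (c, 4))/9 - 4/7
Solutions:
 v(c) = C1 + C2*c + C3*sin(3*sqrt(6)*c/2) + C4*cos(3*sqrt(6)*c/2) + c^4/16 - c^3/6 + 17*c^2/126


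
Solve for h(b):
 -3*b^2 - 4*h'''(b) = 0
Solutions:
 h(b) = C1 + C2*b + C3*b^2 - b^5/80


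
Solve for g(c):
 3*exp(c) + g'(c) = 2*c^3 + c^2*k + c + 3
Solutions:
 g(c) = C1 + c^4/2 + c^3*k/3 + c^2/2 + 3*c - 3*exp(c)


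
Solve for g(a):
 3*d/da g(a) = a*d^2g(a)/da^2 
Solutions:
 g(a) = C1 + C2*a^4


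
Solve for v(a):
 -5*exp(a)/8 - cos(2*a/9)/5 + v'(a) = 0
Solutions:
 v(a) = C1 + 5*exp(a)/8 + 9*sin(2*a/9)/10


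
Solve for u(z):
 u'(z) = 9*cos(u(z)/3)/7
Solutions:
 -9*z/7 - 3*log(sin(u(z)/3) - 1)/2 + 3*log(sin(u(z)/3) + 1)/2 = C1


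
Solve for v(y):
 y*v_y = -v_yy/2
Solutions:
 v(y) = C1 + C2*erf(y)


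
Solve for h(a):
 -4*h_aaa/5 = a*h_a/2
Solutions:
 h(a) = C1 + Integral(C2*airyai(-5^(1/3)*a/2) + C3*airybi(-5^(1/3)*a/2), a)


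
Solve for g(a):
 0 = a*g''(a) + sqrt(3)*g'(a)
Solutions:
 g(a) = C1 + C2*a^(1 - sqrt(3))


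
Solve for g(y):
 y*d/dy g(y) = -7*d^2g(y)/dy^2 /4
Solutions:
 g(y) = C1 + C2*erf(sqrt(14)*y/7)


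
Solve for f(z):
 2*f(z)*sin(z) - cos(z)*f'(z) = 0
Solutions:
 f(z) = C1/cos(z)^2


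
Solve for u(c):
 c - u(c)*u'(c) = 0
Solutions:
 u(c) = -sqrt(C1 + c^2)
 u(c) = sqrt(C1 + c^2)


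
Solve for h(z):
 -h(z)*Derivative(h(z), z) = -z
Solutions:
 h(z) = -sqrt(C1 + z^2)
 h(z) = sqrt(C1 + z^2)


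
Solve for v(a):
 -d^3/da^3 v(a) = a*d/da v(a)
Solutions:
 v(a) = C1 + Integral(C2*airyai(-a) + C3*airybi(-a), a)


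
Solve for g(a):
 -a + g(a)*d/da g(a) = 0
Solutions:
 g(a) = -sqrt(C1 + a^2)
 g(a) = sqrt(C1 + a^2)


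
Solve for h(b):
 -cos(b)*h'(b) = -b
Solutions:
 h(b) = C1 + Integral(b/cos(b), b)


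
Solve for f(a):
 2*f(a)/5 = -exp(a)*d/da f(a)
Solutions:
 f(a) = C1*exp(2*exp(-a)/5)


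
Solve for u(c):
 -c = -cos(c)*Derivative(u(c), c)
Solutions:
 u(c) = C1 + Integral(c/cos(c), c)


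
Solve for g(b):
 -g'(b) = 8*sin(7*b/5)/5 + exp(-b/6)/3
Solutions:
 g(b) = C1 + 8*cos(7*b/5)/7 + 2*exp(-b/6)


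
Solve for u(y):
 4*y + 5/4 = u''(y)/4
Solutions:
 u(y) = C1 + C2*y + 8*y^3/3 + 5*y^2/2


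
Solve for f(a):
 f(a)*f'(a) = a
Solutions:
 f(a) = -sqrt(C1 + a^2)
 f(a) = sqrt(C1 + a^2)


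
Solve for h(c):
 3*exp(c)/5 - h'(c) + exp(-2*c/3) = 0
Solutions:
 h(c) = C1 + 3*exp(c)/5 - 3*exp(-2*c/3)/2


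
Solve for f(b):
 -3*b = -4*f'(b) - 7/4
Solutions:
 f(b) = C1 + 3*b^2/8 - 7*b/16


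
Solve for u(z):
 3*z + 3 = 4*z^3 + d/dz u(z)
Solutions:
 u(z) = C1 - z^4 + 3*z^2/2 + 3*z


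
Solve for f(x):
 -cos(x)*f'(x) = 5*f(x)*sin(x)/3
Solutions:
 f(x) = C1*cos(x)^(5/3)


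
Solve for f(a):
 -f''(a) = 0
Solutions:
 f(a) = C1 + C2*a


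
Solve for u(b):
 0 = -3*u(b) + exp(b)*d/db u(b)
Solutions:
 u(b) = C1*exp(-3*exp(-b))


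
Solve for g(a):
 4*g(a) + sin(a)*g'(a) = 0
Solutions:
 g(a) = C1*(cos(a)^2 + 2*cos(a) + 1)/(cos(a)^2 - 2*cos(a) + 1)


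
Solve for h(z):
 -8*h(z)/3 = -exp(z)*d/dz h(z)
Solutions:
 h(z) = C1*exp(-8*exp(-z)/3)


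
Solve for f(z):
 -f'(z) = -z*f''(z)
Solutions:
 f(z) = C1 + C2*z^2


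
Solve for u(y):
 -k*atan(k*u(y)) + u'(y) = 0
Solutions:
 Integral(1/atan(_y*k), (_y, u(y))) = C1 + k*y


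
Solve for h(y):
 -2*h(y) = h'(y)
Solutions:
 h(y) = C1*exp(-2*y)


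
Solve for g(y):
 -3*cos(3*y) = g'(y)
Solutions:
 g(y) = C1 - sin(3*y)


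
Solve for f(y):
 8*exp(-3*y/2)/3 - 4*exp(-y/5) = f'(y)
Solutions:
 f(y) = C1 - 16*exp(-3*y/2)/9 + 20*exp(-y/5)


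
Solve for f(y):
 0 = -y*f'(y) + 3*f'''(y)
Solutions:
 f(y) = C1 + Integral(C2*airyai(3^(2/3)*y/3) + C3*airybi(3^(2/3)*y/3), y)


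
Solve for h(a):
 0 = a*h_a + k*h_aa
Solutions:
 h(a) = C1 + C2*sqrt(k)*erf(sqrt(2)*a*sqrt(1/k)/2)


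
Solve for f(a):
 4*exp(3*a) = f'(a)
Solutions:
 f(a) = C1 + 4*exp(3*a)/3


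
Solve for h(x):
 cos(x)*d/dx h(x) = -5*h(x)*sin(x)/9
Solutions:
 h(x) = C1*cos(x)^(5/9)


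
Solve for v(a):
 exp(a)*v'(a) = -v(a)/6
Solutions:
 v(a) = C1*exp(exp(-a)/6)


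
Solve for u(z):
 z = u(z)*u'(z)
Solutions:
 u(z) = -sqrt(C1 + z^2)
 u(z) = sqrt(C1 + z^2)


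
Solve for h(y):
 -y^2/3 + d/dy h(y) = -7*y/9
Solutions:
 h(y) = C1 + y^3/9 - 7*y^2/18


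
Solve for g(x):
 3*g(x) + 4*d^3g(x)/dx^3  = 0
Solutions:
 g(x) = C3*exp(-6^(1/3)*x/2) + (C1*sin(2^(1/3)*3^(5/6)*x/4) + C2*cos(2^(1/3)*3^(5/6)*x/4))*exp(6^(1/3)*x/4)


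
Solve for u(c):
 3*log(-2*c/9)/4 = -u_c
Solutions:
 u(c) = C1 - 3*c*log(-c)/4 + 3*c*(-log(2) + 1 + 2*log(3))/4


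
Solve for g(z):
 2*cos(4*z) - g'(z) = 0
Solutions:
 g(z) = C1 + sin(4*z)/2


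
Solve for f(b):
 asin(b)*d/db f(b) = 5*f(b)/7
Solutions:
 f(b) = C1*exp(5*Integral(1/asin(b), b)/7)


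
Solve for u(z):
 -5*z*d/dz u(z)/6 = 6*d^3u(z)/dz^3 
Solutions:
 u(z) = C1 + Integral(C2*airyai(-30^(1/3)*z/6) + C3*airybi(-30^(1/3)*z/6), z)


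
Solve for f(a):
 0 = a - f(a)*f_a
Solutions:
 f(a) = -sqrt(C1 + a^2)
 f(a) = sqrt(C1 + a^2)


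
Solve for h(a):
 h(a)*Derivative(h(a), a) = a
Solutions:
 h(a) = -sqrt(C1 + a^2)
 h(a) = sqrt(C1 + a^2)


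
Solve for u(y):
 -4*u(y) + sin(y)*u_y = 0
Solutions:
 u(y) = C1*(cos(y)^2 - 2*cos(y) + 1)/(cos(y)^2 + 2*cos(y) + 1)


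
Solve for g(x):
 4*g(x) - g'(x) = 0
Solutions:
 g(x) = C1*exp(4*x)


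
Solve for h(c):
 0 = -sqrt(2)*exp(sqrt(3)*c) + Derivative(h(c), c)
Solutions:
 h(c) = C1 + sqrt(6)*exp(sqrt(3)*c)/3


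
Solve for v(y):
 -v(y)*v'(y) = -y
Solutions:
 v(y) = -sqrt(C1 + y^2)
 v(y) = sqrt(C1 + y^2)


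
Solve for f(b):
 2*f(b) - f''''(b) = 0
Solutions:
 f(b) = C1*exp(-2^(1/4)*b) + C2*exp(2^(1/4)*b) + C3*sin(2^(1/4)*b) + C4*cos(2^(1/4)*b)


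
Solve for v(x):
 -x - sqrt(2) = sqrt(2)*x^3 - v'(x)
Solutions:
 v(x) = C1 + sqrt(2)*x^4/4 + x^2/2 + sqrt(2)*x


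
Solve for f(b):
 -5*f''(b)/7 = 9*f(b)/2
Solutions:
 f(b) = C1*sin(3*sqrt(70)*b/10) + C2*cos(3*sqrt(70)*b/10)


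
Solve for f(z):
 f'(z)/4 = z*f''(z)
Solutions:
 f(z) = C1 + C2*z^(5/4)


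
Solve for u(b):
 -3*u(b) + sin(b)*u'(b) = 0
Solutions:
 u(b) = C1*(cos(b) - 1)^(3/2)/(cos(b) + 1)^(3/2)


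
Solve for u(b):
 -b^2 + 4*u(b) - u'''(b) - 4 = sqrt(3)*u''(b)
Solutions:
 u(b) = C1*exp(-b*((-sqrt(3)/9 + sqrt(-3 + (-18 + sqrt(3))^2)/9 + 2)^(-1/3) + 2*sqrt(3) + 3*(-sqrt(3)/9 + sqrt(-3 + (-18 + sqrt(3))^2)/9 + 2)^(1/3))/6)*sin(sqrt(3)*b*(-3*(-sqrt(3)/9 + sqrt(3)*sqrt(-4 + 27*(-4 + 2*sqrt(3)/9)^2)/18 + 2)^(1/3) + (-sqrt(3)/9 + sqrt(3)*sqrt(-4 + 27*(-4 + 2*sqrt(3)/9)^2)/18 + 2)^(-1/3))/6) + C2*exp(-b*((-sqrt(3)/9 + sqrt(-3 + (-18 + sqrt(3))^2)/9 + 2)^(-1/3) + 2*sqrt(3) + 3*(-sqrt(3)/9 + sqrt(-3 + (-18 + sqrt(3))^2)/9 + 2)^(1/3))/6)*cos(sqrt(3)*b*(-3*(-sqrt(3)/9 + sqrt(3)*sqrt(-4 + 27*(-4 + 2*sqrt(3)/9)^2)/18 + 2)^(1/3) + (-sqrt(3)/9 + sqrt(3)*sqrt(-4 + 27*(-4 + 2*sqrt(3)/9)^2)/18 + 2)^(-1/3))/6) + C3*exp(b*(-sqrt(3)/3 + 1/(3*(-sqrt(3)/9 + sqrt(-3 + (-18 + sqrt(3))^2)/9 + 2)^(1/3)) + (-sqrt(3)/9 + sqrt(-3 + (-18 + sqrt(3))^2)/9 + 2)^(1/3))) + b^2/4 + sqrt(3)/8 + 1


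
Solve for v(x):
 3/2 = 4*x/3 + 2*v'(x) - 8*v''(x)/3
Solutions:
 v(x) = C1 + C2*exp(3*x/4) - x^2/3 - 5*x/36


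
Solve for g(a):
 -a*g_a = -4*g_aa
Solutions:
 g(a) = C1 + C2*erfi(sqrt(2)*a/4)


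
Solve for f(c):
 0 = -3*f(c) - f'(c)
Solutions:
 f(c) = C1*exp(-3*c)


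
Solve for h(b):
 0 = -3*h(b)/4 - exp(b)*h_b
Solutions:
 h(b) = C1*exp(3*exp(-b)/4)


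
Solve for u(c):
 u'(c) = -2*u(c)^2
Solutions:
 u(c) = 1/(C1 + 2*c)


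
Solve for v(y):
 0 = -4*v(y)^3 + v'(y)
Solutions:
 v(y) = -sqrt(2)*sqrt(-1/(C1 + 4*y))/2
 v(y) = sqrt(2)*sqrt(-1/(C1 + 4*y))/2


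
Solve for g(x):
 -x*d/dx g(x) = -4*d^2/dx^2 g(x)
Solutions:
 g(x) = C1 + C2*erfi(sqrt(2)*x/4)


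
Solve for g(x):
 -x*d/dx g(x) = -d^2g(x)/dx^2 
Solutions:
 g(x) = C1 + C2*erfi(sqrt(2)*x/2)


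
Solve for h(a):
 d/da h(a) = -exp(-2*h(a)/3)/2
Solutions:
 h(a) = 3*log(-sqrt(C1 - a)) - 3*log(3)/2
 h(a) = 3*log(C1 - a/3)/2


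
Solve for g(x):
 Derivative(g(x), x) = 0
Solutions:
 g(x) = C1


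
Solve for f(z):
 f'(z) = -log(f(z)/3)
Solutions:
 -Integral(1/(-log(_y) + log(3)), (_y, f(z))) = C1 - z


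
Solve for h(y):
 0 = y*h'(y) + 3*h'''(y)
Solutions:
 h(y) = C1 + Integral(C2*airyai(-3^(2/3)*y/3) + C3*airybi(-3^(2/3)*y/3), y)


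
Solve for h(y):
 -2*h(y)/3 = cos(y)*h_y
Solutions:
 h(y) = C1*(sin(y) - 1)^(1/3)/(sin(y) + 1)^(1/3)


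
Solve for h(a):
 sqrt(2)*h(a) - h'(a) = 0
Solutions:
 h(a) = C1*exp(sqrt(2)*a)


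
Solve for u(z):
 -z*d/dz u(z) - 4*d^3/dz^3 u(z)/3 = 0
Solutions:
 u(z) = C1 + Integral(C2*airyai(-6^(1/3)*z/2) + C3*airybi(-6^(1/3)*z/2), z)


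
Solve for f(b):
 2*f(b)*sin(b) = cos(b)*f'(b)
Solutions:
 f(b) = C1/cos(b)^2


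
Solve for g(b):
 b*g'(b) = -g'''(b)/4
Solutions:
 g(b) = C1 + Integral(C2*airyai(-2^(2/3)*b) + C3*airybi(-2^(2/3)*b), b)


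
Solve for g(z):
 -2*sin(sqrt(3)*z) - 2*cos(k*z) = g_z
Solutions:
 g(z) = C1 + 2*sqrt(3)*cos(sqrt(3)*z)/3 - 2*sin(k*z)/k


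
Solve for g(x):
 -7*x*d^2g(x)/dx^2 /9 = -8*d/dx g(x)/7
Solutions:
 g(x) = C1 + C2*x^(121/49)


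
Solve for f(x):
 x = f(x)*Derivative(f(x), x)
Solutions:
 f(x) = -sqrt(C1 + x^2)
 f(x) = sqrt(C1 + x^2)


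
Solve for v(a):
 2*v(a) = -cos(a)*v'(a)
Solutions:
 v(a) = C1*(sin(a) - 1)/(sin(a) + 1)


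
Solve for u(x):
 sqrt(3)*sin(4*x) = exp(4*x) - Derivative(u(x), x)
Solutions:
 u(x) = C1 + exp(4*x)/4 + sqrt(3)*cos(4*x)/4


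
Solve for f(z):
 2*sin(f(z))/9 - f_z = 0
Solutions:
 -2*z/9 + log(cos(f(z)) - 1)/2 - log(cos(f(z)) + 1)/2 = C1


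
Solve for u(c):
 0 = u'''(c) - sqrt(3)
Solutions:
 u(c) = C1 + C2*c + C3*c^2 + sqrt(3)*c^3/6


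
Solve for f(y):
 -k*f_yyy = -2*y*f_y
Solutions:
 f(y) = C1 + Integral(C2*airyai(2^(1/3)*y*(1/k)^(1/3)) + C3*airybi(2^(1/3)*y*(1/k)^(1/3)), y)


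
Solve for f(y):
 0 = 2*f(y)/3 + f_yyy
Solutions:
 f(y) = C3*exp(-2^(1/3)*3^(2/3)*y/3) + (C1*sin(2^(1/3)*3^(1/6)*y/2) + C2*cos(2^(1/3)*3^(1/6)*y/2))*exp(2^(1/3)*3^(2/3)*y/6)


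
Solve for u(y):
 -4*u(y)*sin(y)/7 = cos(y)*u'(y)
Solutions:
 u(y) = C1*cos(y)^(4/7)


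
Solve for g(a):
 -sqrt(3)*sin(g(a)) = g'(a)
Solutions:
 g(a) = -acos((-C1 - exp(2*sqrt(3)*a))/(C1 - exp(2*sqrt(3)*a))) + 2*pi
 g(a) = acos((-C1 - exp(2*sqrt(3)*a))/(C1 - exp(2*sqrt(3)*a)))


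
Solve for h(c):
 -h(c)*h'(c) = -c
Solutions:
 h(c) = -sqrt(C1 + c^2)
 h(c) = sqrt(C1 + c^2)


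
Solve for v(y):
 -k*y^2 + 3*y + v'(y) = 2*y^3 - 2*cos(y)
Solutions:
 v(y) = C1 + k*y^3/3 + y^4/2 - 3*y^2/2 - 2*sin(y)


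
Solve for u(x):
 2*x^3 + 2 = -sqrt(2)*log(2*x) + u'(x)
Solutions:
 u(x) = C1 + x^4/2 + sqrt(2)*x*log(x) - sqrt(2)*x + sqrt(2)*x*log(2) + 2*x


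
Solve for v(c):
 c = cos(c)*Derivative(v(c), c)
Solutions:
 v(c) = C1 + Integral(c/cos(c), c)


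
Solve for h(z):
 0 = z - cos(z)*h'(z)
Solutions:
 h(z) = C1 + Integral(z/cos(z), z)


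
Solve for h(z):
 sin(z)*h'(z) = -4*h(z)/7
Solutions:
 h(z) = C1*(cos(z) + 1)^(2/7)/(cos(z) - 1)^(2/7)


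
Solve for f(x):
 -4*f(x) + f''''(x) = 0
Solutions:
 f(x) = C1*exp(-sqrt(2)*x) + C2*exp(sqrt(2)*x) + C3*sin(sqrt(2)*x) + C4*cos(sqrt(2)*x)


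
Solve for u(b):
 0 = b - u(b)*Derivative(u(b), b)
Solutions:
 u(b) = -sqrt(C1 + b^2)
 u(b) = sqrt(C1 + b^2)


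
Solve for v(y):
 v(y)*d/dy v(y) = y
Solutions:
 v(y) = -sqrt(C1 + y^2)
 v(y) = sqrt(C1 + y^2)


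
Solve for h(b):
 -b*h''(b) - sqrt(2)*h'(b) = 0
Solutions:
 h(b) = C1 + C2*b^(1 - sqrt(2))


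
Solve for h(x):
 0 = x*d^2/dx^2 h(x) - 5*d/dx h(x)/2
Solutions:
 h(x) = C1 + C2*x^(7/2)


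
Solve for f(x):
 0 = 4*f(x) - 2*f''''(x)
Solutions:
 f(x) = C1*exp(-2^(1/4)*x) + C2*exp(2^(1/4)*x) + C3*sin(2^(1/4)*x) + C4*cos(2^(1/4)*x)


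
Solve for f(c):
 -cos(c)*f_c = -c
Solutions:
 f(c) = C1 + Integral(c/cos(c), c)


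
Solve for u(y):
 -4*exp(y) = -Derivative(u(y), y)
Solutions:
 u(y) = C1 + 4*exp(y)


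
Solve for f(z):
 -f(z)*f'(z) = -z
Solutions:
 f(z) = -sqrt(C1 + z^2)
 f(z) = sqrt(C1 + z^2)


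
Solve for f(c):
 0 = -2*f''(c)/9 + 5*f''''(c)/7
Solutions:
 f(c) = C1 + C2*c + C3*exp(-sqrt(70)*c/15) + C4*exp(sqrt(70)*c/15)


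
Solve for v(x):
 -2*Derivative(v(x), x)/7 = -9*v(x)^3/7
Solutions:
 v(x) = -sqrt(-1/(C1 + 9*x))
 v(x) = sqrt(-1/(C1 + 9*x))


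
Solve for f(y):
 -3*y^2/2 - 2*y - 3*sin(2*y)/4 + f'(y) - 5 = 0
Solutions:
 f(y) = C1 + y^3/2 + y^2 + 5*y - 3*cos(2*y)/8


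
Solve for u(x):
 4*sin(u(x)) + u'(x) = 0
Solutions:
 u(x) = -acos((-C1 - exp(8*x))/(C1 - exp(8*x))) + 2*pi
 u(x) = acos((-C1 - exp(8*x))/(C1 - exp(8*x)))


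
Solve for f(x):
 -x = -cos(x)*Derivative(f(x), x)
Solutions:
 f(x) = C1 + Integral(x/cos(x), x)


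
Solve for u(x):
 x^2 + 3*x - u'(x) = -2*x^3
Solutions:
 u(x) = C1 + x^4/2 + x^3/3 + 3*x^2/2


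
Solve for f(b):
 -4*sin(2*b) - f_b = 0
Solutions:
 f(b) = C1 + 2*cos(2*b)


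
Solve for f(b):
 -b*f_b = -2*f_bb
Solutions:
 f(b) = C1 + C2*erfi(b/2)


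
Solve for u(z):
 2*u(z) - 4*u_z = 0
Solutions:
 u(z) = C1*exp(z/2)


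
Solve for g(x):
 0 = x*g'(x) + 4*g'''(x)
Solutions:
 g(x) = C1 + Integral(C2*airyai(-2^(1/3)*x/2) + C3*airybi(-2^(1/3)*x/2), x)


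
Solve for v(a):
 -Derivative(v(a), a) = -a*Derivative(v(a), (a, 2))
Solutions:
 v(a) = C1 + C2*a^2


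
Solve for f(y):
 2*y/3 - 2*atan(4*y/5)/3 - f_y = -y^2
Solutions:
 f(y) = C1 + y^3/3 + y^2/3 - 2*y*atan(4*y/5)/3 + 5*log(16*y^2 + 25)/12


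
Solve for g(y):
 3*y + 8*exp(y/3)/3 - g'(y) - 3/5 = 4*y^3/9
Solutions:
 g(y) = C1 - y^4/9 + 3*y^2/2 - 3*y/5 + 8*exp(y/3)


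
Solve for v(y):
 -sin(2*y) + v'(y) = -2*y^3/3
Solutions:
 v(y) = C1 - y^4/6 - cos(2*y)/2


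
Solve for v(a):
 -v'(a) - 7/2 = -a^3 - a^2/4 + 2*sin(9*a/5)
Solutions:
 v(a) = C1 + a^4/4 + a^3/12 - 7*a/2 + 10*cos(9*a/5)/9


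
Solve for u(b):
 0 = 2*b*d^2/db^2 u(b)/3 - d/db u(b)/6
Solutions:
 u(b) = C1 + C2*b^(5/4)


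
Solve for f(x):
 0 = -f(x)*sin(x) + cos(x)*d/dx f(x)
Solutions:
 f(x) = C1/cos(x)


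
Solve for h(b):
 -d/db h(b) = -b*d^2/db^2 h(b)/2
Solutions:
 h(b) = C1 + C2*b^3


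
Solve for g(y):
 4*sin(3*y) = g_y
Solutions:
 g(y) = C1 - 4*cos(3*y)/3


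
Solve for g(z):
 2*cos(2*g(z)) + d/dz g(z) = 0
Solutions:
 g(z) = -asin((C1 + exp(8*z))/(C1 - exp(8*z)))/2 + pi/2
 g(z) = asin((C1 + exp(8*z))/(C1 - exp(8*z)))/2


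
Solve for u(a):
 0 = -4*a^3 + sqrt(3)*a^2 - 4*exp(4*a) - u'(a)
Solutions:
 u(a) = C1 - a^4 + sqrt(3)*a^3/3 - exp(4*a)


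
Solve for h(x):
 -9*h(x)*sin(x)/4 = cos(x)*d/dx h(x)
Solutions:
 h(x) = C1*cos(x)^(9/4)


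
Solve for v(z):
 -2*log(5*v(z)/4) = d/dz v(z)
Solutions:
 -Integral(1/(-log(_y) - log(5) + 2*log(2)), (_y, v(z)))/2 = C1 - z


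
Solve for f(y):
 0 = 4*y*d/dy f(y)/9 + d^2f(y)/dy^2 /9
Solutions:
 f(y) = C1 + C2*erf(sqrt(2)*y)


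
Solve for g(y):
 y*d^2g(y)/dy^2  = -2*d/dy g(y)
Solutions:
 g(y) = C1 + C2/y


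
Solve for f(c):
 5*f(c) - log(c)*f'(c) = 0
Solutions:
 f(c) = C1*exp(5*li(c))


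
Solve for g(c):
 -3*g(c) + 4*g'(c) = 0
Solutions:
 g(c) = C1*exp(3*c/4)


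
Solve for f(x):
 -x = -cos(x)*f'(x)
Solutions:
 f(x) = C1 + Integral(x/cos(x), x)


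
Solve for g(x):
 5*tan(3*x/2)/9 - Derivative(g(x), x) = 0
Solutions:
 g(x) = C1 - 10*log(cos(3*x/2))/27


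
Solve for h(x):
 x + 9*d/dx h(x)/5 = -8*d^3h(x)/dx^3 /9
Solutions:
 h(x) = C1 + C2*sin(9*sqrt(10)*x/20) + C3*cos(9*sqrt(10)*x/20) - 5*x^2/18


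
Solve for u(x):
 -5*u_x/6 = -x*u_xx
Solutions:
 u(x) = C1 + C2*x^(11/6)


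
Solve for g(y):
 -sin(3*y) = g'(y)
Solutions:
 g(y) = C1 + cos(3*y)/3


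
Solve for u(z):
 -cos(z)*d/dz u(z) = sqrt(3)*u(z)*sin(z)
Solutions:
 u(z) = C1*cos(z)^(sqrt(3))


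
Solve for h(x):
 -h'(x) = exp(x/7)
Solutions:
 h(x) = C1 - 7*exp(x/7)


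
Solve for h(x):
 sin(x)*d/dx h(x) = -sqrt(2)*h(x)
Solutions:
 h(x) = C1*(cos(x) + 1)^(sqrt(2)/2)/(cos(x) - 1)^(sqrt(2)/2)


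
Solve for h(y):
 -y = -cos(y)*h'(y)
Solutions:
 h(y) = C1 + Integral(y/cos(y), y)


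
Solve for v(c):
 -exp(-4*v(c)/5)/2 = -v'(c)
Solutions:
 v(c) = 5*log(-I*(C1 + 2*c/5)^(1/4))
 v(c) = 5*log(I*(C1 + 2*c/5)^(1/4))
 v(c) = 5*log(-(C1 + 2*c/5)^(1/4))
 v(c) = 5*log(C1 + 2*c/5)/4


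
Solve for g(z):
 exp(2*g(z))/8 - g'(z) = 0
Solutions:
 g(z) = log(-1/(C1 + z))/2 + log(2)
 g(z) = log(-sqrt(-1/(C1 + z))) + log(2)


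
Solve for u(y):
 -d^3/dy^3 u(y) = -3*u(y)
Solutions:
 u(y) = C3*exp(3^(1/3)*y) + (C1*sin(3^(5/6)*y/2) + C2*cos(3^(5/6)*y/2))*exp(-3^(1/3)*y/2)


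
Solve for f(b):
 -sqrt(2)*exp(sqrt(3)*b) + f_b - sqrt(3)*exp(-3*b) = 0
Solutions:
 f(b) = C1 + sqrt(6)*exp(sqrt(3)*b)/3 - sqrt(3)*exp(-3*b)/3


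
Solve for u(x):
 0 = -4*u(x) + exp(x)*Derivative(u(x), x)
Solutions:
 u(x) = C1*exp(-4*exp(-x))


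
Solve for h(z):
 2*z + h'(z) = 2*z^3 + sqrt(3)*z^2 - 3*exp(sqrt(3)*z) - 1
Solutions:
 h(z) = C1 + z^4/2 + sqrt(3)*z^3/3 - z^2 - z - sqrt(3)*exp(sqrt(3)*z)


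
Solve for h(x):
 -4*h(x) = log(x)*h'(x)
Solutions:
 h(x) = C1*exp(-4*li(x))


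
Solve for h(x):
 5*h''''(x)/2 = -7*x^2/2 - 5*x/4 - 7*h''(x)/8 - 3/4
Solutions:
 h(x) = C1 + C2*x + C3*sin(sqrt(35)*x/10) + C4*cos(sqrt(35)*x/10) - x^4/3 - 5*x^3/21 + 11*x^2


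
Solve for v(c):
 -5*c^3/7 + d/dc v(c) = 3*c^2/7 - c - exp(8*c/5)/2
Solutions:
 v(c) = C1 + 5*c^4/28 + c^3/7 - c^2/2 - 5*exp(8*c/5)/16


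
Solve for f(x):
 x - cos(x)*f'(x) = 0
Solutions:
 f(x) = C1 + Integral(x/cos(x), x)


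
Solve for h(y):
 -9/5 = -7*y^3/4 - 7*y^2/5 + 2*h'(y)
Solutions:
 h(y) = C1 + 7*y^4/32 + 7*y^3/30 - 9*y/10


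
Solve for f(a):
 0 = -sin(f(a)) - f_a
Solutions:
 f(a) = -acos((-C1 - exp(2*a))/(C1 - exp(2*a))) + 2*pi
 f(a) = acos((-C1 - exp(2*a))/(C1 - exp(2*a)))


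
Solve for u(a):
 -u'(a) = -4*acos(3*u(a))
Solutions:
 Integral(1/acos(3*_y), (_y, u(a))) = C1 + 4*a


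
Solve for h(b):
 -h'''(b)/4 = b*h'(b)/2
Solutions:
 h(b) = C1 + Integral(C2*airyai(-2^(1/3)*b) + C3*airybi(-2^(1/3)*b), b)


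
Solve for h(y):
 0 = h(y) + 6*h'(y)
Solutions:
 h(y) = C1*exp(-y/6)


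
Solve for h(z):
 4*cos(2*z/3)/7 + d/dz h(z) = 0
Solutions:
 h(z) = C1 - 6*sin(2*z/3)/7


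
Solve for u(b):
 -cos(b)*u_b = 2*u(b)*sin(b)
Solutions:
 u(b) = C1*cos(b)^2


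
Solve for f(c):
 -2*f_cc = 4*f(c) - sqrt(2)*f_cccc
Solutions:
 f(c) = C1*exp(-2^(3/4)*c*sqrt(1 + sqrt(1 + 4*sqrt(2)))/2) + C2*exp(2^(3/4)*c*sqrt(1 + sqrt(1 + 4*sqrt(2)))/2) + C3*sin(2^(3/4)*c*sqrt(-1 + sqrt(1 + 4*sqrt(2)))/2) + C4*cosh(2^(3/4)*c*sqrt(1 - sqrt(1 + 4*sqrt(2)))/2)


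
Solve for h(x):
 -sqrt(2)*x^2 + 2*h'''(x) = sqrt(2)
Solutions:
 h(x) = C1 + C2*x + C3*x^2 + sqrt(2)*x^5/120 + sqrt(2)*x^3/12


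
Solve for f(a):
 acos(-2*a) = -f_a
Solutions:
 f(a) = C1 - a*acos(-2*a) - sqrt(1 - 4*a^2)/2


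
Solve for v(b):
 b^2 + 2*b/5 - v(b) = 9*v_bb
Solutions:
 v(b) = C1*sin(b/3) + C2*cos(b/3) + b^2 + 2*b/5 - 18


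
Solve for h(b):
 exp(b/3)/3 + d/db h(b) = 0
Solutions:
 h(b) = C1 - exp(b)^(1/3)


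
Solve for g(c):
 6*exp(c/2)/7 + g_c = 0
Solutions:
 g(c) = C1 - 12*exp(c/2)/7


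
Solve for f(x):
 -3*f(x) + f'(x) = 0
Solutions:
 f(x) = C1*exp(3*x)


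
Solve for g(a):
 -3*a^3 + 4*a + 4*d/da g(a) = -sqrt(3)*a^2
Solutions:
 g(a) = C1 + 3*a^4/16 - sqrt(3)*a^3/12 - a^2/2


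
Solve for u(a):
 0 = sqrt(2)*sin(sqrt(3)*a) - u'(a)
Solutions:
 u(a) = C1 - sqrt(6)*cos(sqrt(3)*a)/3


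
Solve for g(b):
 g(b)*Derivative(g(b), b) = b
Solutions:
 g(b) = -sqrt(C1 + b^2)
 g(b) = sqrt(C1 + b^2)


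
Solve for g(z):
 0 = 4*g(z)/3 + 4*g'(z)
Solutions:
 g(z) = C1*exp(-z/3)


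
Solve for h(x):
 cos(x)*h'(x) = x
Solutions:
 h(x) = C1 + Integral(x/cos(x), x)


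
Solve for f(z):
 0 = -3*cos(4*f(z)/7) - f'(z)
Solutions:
 3*z - 7*log(sin(4*f(z)/7) - 1)/8 + 7*log(sin(4*f(z)/7) + 1)/8 = C1


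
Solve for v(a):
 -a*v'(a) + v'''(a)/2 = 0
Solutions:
 v(a) = C1 + Integral(C2*airyai(2^(1/3)*a) + C3*airybi(2^(1/3)*a), a)


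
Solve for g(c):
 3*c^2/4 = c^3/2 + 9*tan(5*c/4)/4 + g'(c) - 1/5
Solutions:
 g(c) = C1 - c^4/8 + c^3/4 + c/5 + 9*log(cos(5*c/4))/5


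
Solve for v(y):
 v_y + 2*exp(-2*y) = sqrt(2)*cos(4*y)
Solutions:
 v(y) = C1 + sqrt(2)*sin(4*y)/4 + exp(-2*y)


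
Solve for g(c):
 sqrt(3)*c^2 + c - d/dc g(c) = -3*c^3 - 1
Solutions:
 g(c) = C1 + 3*c^4/4 + sqrt(3)*c^3/3 + c^2/2 + c


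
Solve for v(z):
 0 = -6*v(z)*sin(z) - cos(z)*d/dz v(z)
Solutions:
 v(z) = C1*cos(z)^6


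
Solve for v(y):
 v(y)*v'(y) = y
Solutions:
 v(y) = -sqrt(C1 + y^2)
 v(y) = sqrt(C1 + y^2)


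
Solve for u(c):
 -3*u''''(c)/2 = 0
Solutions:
 u(c) = C1 + C2*c + C3*c^2 + C4*c^3


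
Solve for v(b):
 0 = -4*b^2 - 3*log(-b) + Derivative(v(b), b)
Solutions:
 v(b) = C1 + 4*b^3/3 + 3*b*log(-b) - 3*b


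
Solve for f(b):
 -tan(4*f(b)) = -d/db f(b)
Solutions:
 f(b) = -asin(C1*exp(4*b))/4 + pi/4
 f(b) = asin(C1*exp(4*b))/4


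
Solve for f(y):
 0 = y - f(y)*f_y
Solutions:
 f(y) = -sqrt(C1 + y^2)
 f(y) = sqrt(C1 + y^2)


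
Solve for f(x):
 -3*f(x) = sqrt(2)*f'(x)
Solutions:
 f(x) = C1*exp(-3*sqrt(2)*x/2)


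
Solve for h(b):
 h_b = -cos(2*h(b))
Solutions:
 h(b) = -asin((C1 + exp(4*b))/(C1 - exp(4*b)))/2 + pi/2
 h(b) = asin((C1 + exp(4*b))/(C1 - exp(4*b)))/2


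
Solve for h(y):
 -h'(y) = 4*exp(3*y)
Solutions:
 h(y) = C1 - 4*exp(3*y)/3


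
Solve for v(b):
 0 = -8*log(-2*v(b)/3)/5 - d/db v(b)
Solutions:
 5*Integral(1/(log(-_y) - log(3) + log(2)), (_y, v(b)))/8 = C1 - b


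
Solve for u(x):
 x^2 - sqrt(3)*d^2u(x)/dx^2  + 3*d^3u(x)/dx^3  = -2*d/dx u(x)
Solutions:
 u(x) = C1 - x^3/6 - sqrt(3)*x^2/4 + 3*x/4 + (C2*sin(sqrt(21)*x/6) + C3*cos(sqrt(21)*x/6))*exp(sqrt(3)*x/6)


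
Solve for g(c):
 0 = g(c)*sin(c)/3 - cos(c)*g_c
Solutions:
 g(c) = C1/cos(c)^(1/3)


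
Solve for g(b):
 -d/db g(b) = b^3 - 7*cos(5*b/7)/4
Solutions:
 g(b) = C1 - b^4/4 + 49*sin(5*b/7)/20


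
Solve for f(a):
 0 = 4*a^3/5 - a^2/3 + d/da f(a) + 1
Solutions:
 f(a) = C1 - a^4/5 + a^3/9 - a


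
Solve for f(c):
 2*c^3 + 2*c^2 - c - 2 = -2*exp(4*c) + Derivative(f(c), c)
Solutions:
 f(c) = C1 + c^4/2 + 2*c^3/3 - c^2/2 - 2*c + exp(4*c)/2


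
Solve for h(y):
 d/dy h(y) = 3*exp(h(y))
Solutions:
 h(y) = log(-1/(C1 + 3*y))


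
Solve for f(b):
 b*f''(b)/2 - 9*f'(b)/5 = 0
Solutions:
 f(b) = C1 + C2*b^(23/5)


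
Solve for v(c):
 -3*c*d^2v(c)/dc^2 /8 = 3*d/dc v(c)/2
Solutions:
 v(c) = C1 + C2/c^3


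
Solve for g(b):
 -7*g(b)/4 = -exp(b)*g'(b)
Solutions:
 g(b) = C1*exp(-7*exp(-b)/4)


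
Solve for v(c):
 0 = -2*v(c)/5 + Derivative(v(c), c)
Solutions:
 v(c) = C1*exp(2*c/5)


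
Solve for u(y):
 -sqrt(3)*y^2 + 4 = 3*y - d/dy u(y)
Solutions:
 u(y) = C1 + sqrt(3)*y^3/3 + 3*y^2/2 - 4*y


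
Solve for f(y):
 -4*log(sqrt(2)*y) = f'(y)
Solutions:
 f(y) = C1 - 4*y*log(y) - y*log(4) + 4*y


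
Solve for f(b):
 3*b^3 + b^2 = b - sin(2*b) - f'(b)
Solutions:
 f(b) = C1 - 3*b^4/4 - b^3/3 + b^2/2 + cos(2*b)/2


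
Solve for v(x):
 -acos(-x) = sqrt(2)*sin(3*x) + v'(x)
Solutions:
 v(x) = C1 - x*acos(-x) - sqrt(1 - x^2) + sqrt(2)*cos(3*x)/3


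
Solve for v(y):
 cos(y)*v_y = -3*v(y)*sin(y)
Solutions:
 v(y) = C1*cos(y)^3


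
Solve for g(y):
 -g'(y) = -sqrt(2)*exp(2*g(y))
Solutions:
 g(y) = log(-sqrt(-1/(C1 + sqrt(2)*y))) - log(2)/2
 g(y) = log(-1/(C1 + sqrt(2)*y))/2 - log(2)/2


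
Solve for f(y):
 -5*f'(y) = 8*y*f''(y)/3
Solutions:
 f(y) = C1 + C2/y^(7/8)


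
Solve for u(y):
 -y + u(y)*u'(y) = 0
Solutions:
 u(y) = -sqrt(C1 + y^2)
 u(y) = sqrt(C1 + y^2)


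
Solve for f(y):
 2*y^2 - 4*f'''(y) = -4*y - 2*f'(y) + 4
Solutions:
 f(y) = C1 + C2*exp(-sqrt(2)*y/2) + C3*exp(sqrt(2)*y/2) - y^3/3 - y^2 - 2*y


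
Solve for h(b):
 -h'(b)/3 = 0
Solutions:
 h(b) = C1


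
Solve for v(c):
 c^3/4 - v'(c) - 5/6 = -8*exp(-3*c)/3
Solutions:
 v(c) = C1 + c^4/16 - 5*c/6 - 8*exp(-3*c)/9


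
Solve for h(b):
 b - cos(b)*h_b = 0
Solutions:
 h(b) = C1 + Integral(b/cos(b), b)


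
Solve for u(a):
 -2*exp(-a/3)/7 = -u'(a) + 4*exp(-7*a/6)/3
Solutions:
 u(a) = C1 - 6*exp(-a/3)/7 - 8*exp(-7*a/6)/7


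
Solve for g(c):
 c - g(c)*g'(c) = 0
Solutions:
 g(c) = -sqrt(C1 + c^2)
 g(c) = sqrt(C1 + c^2)


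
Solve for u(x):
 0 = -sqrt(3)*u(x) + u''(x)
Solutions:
 u(x) = C1*exp(-3^(1/4)*x) + C2*exp(3^(1/4)*x)


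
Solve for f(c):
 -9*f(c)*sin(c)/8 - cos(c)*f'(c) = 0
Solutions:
 f(c) = C1*cos(c)^(9/8)


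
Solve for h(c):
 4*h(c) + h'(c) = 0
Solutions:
 h(c) = C1*exp(-4*c)


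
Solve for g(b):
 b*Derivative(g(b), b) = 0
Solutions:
 g(b) = C1


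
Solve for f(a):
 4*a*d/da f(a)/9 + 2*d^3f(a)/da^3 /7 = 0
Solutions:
 f(a) = C1 + Integral(C2*airyai(-42^(1/3)*a/3) + C3*airybi(-42^(1/3)*a/3), a)


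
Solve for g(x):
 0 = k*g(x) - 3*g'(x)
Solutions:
 g(x) = C1*exp(k*x/3)


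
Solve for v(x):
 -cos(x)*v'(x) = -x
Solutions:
 v(x) = C1 + Integral(x/cos(x), x)


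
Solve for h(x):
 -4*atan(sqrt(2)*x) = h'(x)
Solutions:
 h(x) = C1 - 4*x*atan(sqrt(2)*x) + sqrt(2)*log(2*x^2 + 1)


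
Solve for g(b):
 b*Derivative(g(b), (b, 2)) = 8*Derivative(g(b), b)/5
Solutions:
 g(b) = C1 + C2*b^(13/5)


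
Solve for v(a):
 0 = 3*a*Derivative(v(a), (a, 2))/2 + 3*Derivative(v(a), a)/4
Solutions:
 v(a) = C1 + C2*sqrt(a)


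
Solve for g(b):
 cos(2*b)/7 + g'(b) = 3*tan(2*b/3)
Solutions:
 g(b) = C1 - 9*log(cos(2*b/3))/2 - sin(2*b)/14


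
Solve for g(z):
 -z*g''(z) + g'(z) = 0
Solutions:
 g(z) = C1 + C2*z^2


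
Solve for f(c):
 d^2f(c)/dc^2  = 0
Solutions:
 f(c) = C1 + C2*c


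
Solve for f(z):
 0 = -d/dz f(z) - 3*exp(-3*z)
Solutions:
 f(z) = C1 + exp(-3*z)


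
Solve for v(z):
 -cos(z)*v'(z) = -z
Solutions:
 v(z) = C1 + Integral(z/cos(z), z)


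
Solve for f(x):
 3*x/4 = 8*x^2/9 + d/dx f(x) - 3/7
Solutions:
 f(x) = C1 - 8*x^3/27 + 3*x^2/8 + 3*x/7


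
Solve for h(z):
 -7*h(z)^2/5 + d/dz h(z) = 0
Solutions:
 h(z) = -5/(C1 + 7*z)


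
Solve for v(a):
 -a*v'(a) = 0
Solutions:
 v(a) = C1


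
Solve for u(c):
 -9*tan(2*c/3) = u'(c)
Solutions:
 u(c) = C1 + 27*log(cos(2*c/3))/2


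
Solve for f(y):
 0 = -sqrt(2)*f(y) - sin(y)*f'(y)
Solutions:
 f(y) = C1*(cos(y) + 1)^(sqrt(2)/2)/(cos(y) - 1)^(sqrt(2)/2)


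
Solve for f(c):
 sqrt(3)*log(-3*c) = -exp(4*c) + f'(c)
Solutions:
 f(c) = C1 + sqrt(3)*c*log(-c) + sqrt(3)*c*(-1 + log(3)) + exp(4*c)/4


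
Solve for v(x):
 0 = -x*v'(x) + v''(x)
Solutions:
 v(x) = C1 + C2*erfi(sqrt(2)*x/2)


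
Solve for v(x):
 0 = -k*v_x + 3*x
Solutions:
 v(x) = C1 + 3*x^2/(2*k)


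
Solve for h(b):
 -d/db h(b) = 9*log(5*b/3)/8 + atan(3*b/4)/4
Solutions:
 h(b) = C1 - 9*b*log(b)/8 - b*atan(3*b/4)/4 - 9*b*log(5)/8 + 9*b/8 + 9*b*log(3)/8 + log(9*b^2 + 16)/6


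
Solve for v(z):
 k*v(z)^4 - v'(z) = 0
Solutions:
 v(z) = (-1/(C1 + 3*k*z))^(1/3)
 v(z) = (-1/(C1 + k*z))^(1/3)*(-3^(2/3) - 3*3^(1/6)*I)/6
 v(z) = (-1/(C1 + k*z))^(1/3)*(-3^(2/3) + 3*3^(1/6)*I)/6


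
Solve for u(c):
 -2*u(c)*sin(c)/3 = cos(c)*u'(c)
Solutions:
 u(c) = C1*cos(c)^(2/3)


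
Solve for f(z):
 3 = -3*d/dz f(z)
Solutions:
 f(z) = C1 - z


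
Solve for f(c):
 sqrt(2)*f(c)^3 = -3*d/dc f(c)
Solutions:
 f(c) = -sqrt(6)*sqrt(-1/(C1 - sqrt(2)*c))/2
 f(c) = sqrt(6)*sqrt(-1/(C1 - sqrt(2)*c))/2


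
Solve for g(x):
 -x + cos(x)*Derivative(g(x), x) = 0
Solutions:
 g(x) = C1 + Integral(x/cos(x), x)


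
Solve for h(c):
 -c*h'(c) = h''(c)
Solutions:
 h(c) = C1 + C2*erf(sqrt(2)*c/2)


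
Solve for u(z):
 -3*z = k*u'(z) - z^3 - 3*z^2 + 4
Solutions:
 u(z) = C1 + z^4/(4*k) + z^3/k - 3*z^2/(2*k) - 4*z/k


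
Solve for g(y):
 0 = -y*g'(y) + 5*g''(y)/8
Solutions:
 g(y) = C1 + C2*erfi(2*sqrt(5)*y/5)


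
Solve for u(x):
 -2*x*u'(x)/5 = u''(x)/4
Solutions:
 u(x) = C1 + C2*erf(2*sqrt(5)*x/5)


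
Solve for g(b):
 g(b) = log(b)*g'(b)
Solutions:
 g(b) = C1*exp(li(b))


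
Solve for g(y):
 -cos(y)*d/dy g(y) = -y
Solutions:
 g(y) = C1 + Integral(y/cos(y), y)


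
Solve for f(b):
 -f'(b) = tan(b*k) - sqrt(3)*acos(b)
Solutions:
 f(b) = C1 + sqrt(3)*(b*acos(b) - sqrt(1 - b^2)) - Piecewise((-log(cos(b*k))/k, Ne(k, 0)), (0, True))


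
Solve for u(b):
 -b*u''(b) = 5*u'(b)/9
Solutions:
 u(b) = C1 + C2*b^(4/9)


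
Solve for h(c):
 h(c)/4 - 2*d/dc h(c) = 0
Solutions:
 h(c) = C1*exp(c/8)


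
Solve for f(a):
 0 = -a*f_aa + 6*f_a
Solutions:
 f(a) = C1 + C2*a^7


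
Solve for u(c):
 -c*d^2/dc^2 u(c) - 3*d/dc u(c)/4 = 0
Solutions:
 u(c) = C1 + C2*c^(1/4)


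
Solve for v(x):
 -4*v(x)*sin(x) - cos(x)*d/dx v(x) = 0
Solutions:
 v(x) = C1*cos(x)^4


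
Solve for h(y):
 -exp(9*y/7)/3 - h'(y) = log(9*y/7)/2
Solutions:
 h(y) = C1 - y*log(y)/2 + y*(-log(3) + 1/2 + log(7)/2) - 7*exp(9*y/7)/27


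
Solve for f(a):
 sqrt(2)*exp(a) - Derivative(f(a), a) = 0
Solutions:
 f(a) = C1 + sqrt(2)*exp(a)


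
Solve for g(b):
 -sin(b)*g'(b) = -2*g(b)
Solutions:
 g(b) = C1*(cos(b) - 1)/(cos(b) + 1)


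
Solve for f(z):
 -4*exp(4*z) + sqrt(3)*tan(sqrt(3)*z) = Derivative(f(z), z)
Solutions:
 f(z) = C1 - exp(4*z) - log(cos(sqrt(3)*z))


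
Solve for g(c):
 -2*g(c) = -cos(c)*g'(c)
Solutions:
 g(c) = C1*(sin(c) + 1)/(sin(c) - 1)


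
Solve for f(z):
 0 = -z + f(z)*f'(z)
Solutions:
 f(z) = -sqrt(C1 + z^2)
 f(z) = sqrt(C1 + z^2)


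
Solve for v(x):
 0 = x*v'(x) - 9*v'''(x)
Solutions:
 v(x) = C1 + Integral(C2*airyai(3^(1/3)*x/3) + C3*airybi(3^(1/3)*x/3), x)


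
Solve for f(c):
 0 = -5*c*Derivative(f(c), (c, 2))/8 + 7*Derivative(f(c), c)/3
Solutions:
 f(c) = C1 + C2*c^(71/15)


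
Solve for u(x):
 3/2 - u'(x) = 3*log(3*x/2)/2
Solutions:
 u(x) = C1 - 3*x*log(x)/2 - 3*x*log(3)/2 + 3*x*log(2)/2 + 3*x


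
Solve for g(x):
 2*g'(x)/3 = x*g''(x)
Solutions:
 g(x) = C1 + C2*x^(5/3)


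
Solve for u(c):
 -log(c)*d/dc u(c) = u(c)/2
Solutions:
 u(c) = C1*exp(-li(c)/2)


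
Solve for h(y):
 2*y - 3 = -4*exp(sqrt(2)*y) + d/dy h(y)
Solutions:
 h(y) = C1 + y^2 - 3*y + 2*sqrt(2)*exp(sqrt(2)*y)


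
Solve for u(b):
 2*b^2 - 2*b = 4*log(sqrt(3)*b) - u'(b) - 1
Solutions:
 u(b) = C1 - 2*b^3/3 + b^2 + 4*b*log(b) - 5*b + b*log(9)


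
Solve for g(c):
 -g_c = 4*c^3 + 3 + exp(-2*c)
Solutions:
 g(c) = C1 - c^4 - 3*c + exp(-2*c)/2


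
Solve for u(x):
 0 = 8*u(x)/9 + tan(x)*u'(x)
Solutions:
 u(x) = C1/sin(x)^(8/9)


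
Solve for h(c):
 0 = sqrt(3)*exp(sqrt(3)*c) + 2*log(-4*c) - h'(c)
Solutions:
 h(c) = C1 + 2*c*log(-c) + 2*c*(-1 + 2*log(2)) + exp(sqrt(3)*c)


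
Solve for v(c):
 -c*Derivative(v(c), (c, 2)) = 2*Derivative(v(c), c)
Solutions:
 v(c) = C1 + C2/c


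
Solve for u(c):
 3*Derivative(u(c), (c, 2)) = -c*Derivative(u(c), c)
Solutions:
 u(c) = C1 + C2*erf(sqrt(6)*c/6)


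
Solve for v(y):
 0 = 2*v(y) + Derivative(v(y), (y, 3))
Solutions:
 v(y) = C3*exp(-2^(1/3)*y) + (C1*sin(2^(1/3)*sqrt(3)*y/2) + C2*cos(2^(1/3)*sqrt(3)*y/2))*exp(2^(1/3)*y/2)


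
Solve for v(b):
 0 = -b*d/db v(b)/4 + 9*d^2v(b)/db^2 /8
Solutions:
 v(b) = C1 + C2*erfi(b/3)


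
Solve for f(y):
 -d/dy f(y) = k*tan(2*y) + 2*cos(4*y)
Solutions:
 f(y) = C1 + k*log(cos(2*y))/2 - sin(4*y)/2


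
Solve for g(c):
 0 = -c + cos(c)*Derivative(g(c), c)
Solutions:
 g(c) = C1 + Integral(c/cos(c), c)


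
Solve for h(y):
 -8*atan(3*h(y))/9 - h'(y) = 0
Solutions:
 Integral(1/atan(3*_y), (_y, h(y))) = C1 - 8*y/9


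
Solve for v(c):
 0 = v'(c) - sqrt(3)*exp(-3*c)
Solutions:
 v(c) = C1 - sqrt(3)*exp(-3*c)/3


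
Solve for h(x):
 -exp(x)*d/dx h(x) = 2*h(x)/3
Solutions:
 h(x) = C1*exp(2*exp(-x)/3)


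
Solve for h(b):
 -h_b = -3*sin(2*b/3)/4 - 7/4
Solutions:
 h(b) = C1 + 7*b/4 - 9*cos(2*b/3)/8


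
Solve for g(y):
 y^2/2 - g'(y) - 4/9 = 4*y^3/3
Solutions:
 g(y) = C1 - y^4/3 + y^3/6 - 4*y/9


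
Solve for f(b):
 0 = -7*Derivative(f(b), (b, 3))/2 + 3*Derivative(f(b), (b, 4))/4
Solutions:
 f(b) = C1 + C2*b + C3*b^2 + C4*exp(14*b/3)


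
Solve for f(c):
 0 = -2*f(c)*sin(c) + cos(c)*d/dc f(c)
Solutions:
 f(c) = C1/cos(c)^2


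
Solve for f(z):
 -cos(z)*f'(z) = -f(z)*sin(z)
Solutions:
 f(z) = C1/cos(z)


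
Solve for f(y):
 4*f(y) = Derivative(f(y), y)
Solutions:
 f(y) = C1*exp(4*y)


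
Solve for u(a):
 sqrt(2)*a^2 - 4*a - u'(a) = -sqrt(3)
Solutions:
 u(a) = C1 + sqrt(2)*a^3/3 - 2*a^2 + sqrt(3)*a


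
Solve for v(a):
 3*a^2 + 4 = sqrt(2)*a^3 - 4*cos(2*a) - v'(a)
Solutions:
 v(a) = C1 + sqrt(2)*a^4/4 - a^3 - 4*a - 4*sin(a)*cos(a)


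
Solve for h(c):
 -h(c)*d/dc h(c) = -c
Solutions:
 h(c) = -sqrt(C1 + c^2)
 h(c) = sqrt(C1 + c^2)


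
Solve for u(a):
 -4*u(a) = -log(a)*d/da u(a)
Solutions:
 u(a) = C1*exp(4*li(a))


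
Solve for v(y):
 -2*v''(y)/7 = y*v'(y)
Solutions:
 v(y) = C1 + C2*erf(sqrt(7)*y/2)


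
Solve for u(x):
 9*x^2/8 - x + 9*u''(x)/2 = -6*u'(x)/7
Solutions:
 u(x) = C1 + C2*exp(-4*x/21) - 7*x^3/16 + 1435*x^2/192 - 10045*x/128


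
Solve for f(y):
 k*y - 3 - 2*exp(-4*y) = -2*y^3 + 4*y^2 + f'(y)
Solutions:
 f(y) = C1 + k*y^2/2 + y^4/2 - 4*y^3/3 - 3*y + exp(-4*y)/2


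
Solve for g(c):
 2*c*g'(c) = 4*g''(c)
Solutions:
 g(c) = C1 + C2*erfi(c/2)


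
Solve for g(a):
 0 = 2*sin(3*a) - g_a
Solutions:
 g(a) = C1 - 2*cos(3*a)/3


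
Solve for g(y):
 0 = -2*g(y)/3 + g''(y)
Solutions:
 g(y) = C1*exp(-sqrt(6)*y/3) + C2*exp(sqrt(6)*y/3)


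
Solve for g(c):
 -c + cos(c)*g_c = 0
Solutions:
 g(c) = C1 + Integral(c/cos(c), c)


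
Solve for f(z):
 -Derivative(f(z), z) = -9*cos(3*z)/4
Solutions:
 f(z) = C1 + 3*sin(3*z)/4


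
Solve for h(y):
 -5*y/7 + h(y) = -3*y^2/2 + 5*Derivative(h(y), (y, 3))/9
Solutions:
 h(y) = C3*exp(15^(2/3)*y/5) - 3*y^2/2 + 5*y/7 + (C1*sin(3*3^(1/6)*5^(2/3)*y/10) + C2*cos(3*3^(1/6)*5^(2/3)*y/10))*exp(-15^(2/3)*y/10)


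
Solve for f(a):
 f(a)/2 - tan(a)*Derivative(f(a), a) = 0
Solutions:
 f(a) = C1*sqrt(sin(a))


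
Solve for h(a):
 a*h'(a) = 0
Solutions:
 h(a) = C1


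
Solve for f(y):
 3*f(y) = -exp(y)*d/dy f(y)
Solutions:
 f(y) = C1*exp(3*exp(-y))


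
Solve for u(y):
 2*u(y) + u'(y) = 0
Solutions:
 u(y) = C1*exp(-2*y)


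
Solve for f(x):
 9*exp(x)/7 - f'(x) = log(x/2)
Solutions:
 f(x) = C1 - x*log(x) + x*(log(2) + 1) + 9*exp(x)/7


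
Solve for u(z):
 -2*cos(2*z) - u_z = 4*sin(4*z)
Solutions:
 u(z) = C1 - sin(2*z) + cos(4*z)


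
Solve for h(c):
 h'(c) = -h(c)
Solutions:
 h(c) = C1*exp(-c)


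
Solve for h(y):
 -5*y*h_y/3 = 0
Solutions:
 h(y) = C1


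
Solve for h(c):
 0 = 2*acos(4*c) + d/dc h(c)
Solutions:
 h(c) = C1 - 2*c*acos(4*c) + sqrt(1 - 16*c^2)/2


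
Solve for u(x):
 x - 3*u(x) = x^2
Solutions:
 u(x) = x*(1 - x)/3


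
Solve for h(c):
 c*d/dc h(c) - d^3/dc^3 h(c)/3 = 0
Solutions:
 h(c) = C1 + Integral(C2*airyai(3^(1/3)*c) + C3*airybi(3^(1/3)*c), c)


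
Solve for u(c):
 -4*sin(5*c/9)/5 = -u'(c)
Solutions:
 u(c) = C1 - 36*cos(5*c/9)/25


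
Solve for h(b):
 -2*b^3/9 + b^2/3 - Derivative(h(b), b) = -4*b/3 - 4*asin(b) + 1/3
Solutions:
 h(b) = C1 - b^4/18 + b^3/9 + 2*b^2/3 + 4*b*asin(b) - b/3 + 4*sqrt(1 - b^2)


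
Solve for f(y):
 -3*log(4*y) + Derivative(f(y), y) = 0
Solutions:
 f(y) = C1 + 3*y*log(y) - 3*y + y*log(64)


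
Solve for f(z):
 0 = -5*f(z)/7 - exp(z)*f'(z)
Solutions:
 f(z) = C1*exp(5*exp(-z)/7)


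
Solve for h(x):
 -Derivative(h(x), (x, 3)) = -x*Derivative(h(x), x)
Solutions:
 h(x) = C1 + Integral(C2*airyai(x) + C3*airybi(x), x)


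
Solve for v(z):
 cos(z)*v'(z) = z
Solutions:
 v(z) = C1 + Integral(z/cos(z), z)
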